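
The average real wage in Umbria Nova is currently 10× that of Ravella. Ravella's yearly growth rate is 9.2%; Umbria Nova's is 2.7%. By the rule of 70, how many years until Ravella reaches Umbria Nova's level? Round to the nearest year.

approximately 36 years

What matters is the difference: 6.5 pp.
Rule of 70 on the gap: the ratio halves every 70/6.5 ≈ 10.77 years.
A 10× gap takes log₂(10) ≈ 3.32 halvings to close: 3.32 × 10.77 ≈ 36 years.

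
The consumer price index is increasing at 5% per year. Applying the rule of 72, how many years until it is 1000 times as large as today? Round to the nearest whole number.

approximately 144 years

One doubling takes 72/5 = 14.40 years.
1000× is log₂ 1000 ≈ 9.97 doublings, so ≈ 9.97 × 14.40 = 144 years.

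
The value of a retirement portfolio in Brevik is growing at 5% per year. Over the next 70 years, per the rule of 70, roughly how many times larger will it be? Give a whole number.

≈ 32 times

70/5 ≈ 14.00 years per doubling.
70 years fits 5 doublings: 2^5 = 32.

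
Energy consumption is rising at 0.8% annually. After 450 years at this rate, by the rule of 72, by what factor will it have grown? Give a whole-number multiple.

Doubling time ≈ 72/0.8 = 90.00 years.
450/90.00 ≈ 5 doublings, so about 2^5 = 32×.

around 32 times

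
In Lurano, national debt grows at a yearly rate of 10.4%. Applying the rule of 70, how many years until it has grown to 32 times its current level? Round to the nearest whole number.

At 10.4% it doubles every 70/10.4 ≈ 6.73 years.
32 = 2^5, so 5 doublings → 34 years.

34 years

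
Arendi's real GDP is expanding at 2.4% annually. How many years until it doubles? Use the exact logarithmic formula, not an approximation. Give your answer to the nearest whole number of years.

t = ln(2) / ln(1 + 0.024) = 0.6931 / 0.023717 ≈ 29.22.
≈ 29 years.

29 years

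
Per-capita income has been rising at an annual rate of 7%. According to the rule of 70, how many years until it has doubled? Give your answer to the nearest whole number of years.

At 7%, doubling takes about 70/7 = 10.00 years.

approximately 10 years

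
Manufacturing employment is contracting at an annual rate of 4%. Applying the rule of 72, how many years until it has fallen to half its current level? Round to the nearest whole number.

Halving time ≈ 72 / 4 = 18.00 → 18 years.

≈ 18 years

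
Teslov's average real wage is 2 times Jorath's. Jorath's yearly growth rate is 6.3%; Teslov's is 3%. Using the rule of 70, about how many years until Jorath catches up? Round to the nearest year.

Jorath gains on Teslov at 6.3% − 3% = 3.3 points a year.
At that relative rate the gap halves every 70/3.3 ≈ 21.21 years.
A 2 times gap closes after 1 halving: 1 × 21.21 ≈ 21 years.

21 years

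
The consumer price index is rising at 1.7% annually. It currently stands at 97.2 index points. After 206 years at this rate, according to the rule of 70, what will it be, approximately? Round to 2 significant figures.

It doubles every 70/1.7 ≈ 41.18 years, so 206 years is 5.00 doublings.
2^5.00 ≈ 32.00; 97.2 × 32.00 ≈ 3100 index points.

approximately 3100 index points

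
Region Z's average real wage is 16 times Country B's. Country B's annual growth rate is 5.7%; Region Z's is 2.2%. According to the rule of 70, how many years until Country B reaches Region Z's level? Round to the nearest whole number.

≈ 80 years

Country B gains on Region Z at 5.7% − 2.2% = 3.5 points a year.
At that relative rate the gap halves every 70/3.5 ≈ 20.00 years.
A 16 times gap closes after 4 halvings: 4 × 20.00 ≈ 80 years.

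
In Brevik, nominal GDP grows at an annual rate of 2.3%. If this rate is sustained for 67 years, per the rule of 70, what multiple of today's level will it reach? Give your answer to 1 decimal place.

Doubling time ≈ 70/2.3 = 30.43 years.
67 years / 30.43 ≈ 2.20 doublings → factor 2^2.20 ≈ 4.6.

around 4.6 times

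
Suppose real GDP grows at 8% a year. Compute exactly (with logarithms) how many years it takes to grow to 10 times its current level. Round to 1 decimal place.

29.9 years

t = ln(10) / ln(1 + 0.08) = 2.3026 / 0.076961 ≈ 29.92.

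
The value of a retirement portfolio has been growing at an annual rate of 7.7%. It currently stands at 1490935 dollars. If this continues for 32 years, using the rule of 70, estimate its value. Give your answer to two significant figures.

≈ 17000000 dollars

It doubles every 70/7.7 ≈ 9.09 years, so 32 years is 3.52 doublings.
2^3.52 ≈ 11.47; 1490935 × 11.47 ≈ 17000000 dollars.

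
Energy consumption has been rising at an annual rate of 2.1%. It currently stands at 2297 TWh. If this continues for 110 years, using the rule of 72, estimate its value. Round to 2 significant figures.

It doubles every 72/2.1 ≈ 34.29 years, so 110 years is 3.21 doublings.
2^3.21 ≈ 9.25; 2297 × 9.25 ≈ 21000 TWh.

approximately 21000 TWh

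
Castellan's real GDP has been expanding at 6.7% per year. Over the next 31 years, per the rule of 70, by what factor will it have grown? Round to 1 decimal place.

around 7.8 times

Doubles every ≈ 10.45 years (70/6.7).
31 years is 2.97 doublings; 2^2.97 ≈ 7.8×.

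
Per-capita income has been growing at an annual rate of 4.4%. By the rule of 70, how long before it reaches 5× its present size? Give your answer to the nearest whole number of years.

Doubling time ≈ 70/4.4 = 15.91 years.
Reaching 5× takes log₂(5) ≈ 2.32 doublings.
2.32 × 15.91 ≈ 37 years.

≈ 37 years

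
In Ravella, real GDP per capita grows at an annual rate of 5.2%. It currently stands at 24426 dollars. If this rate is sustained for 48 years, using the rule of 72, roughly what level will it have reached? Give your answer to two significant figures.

Doubling time ≈ 72/5.2 = 13.85 years.
48 years is 48/13.85 ≈ 3.47 doublings, a factor of 2^3.47 ≈ 11.08.
24426 × 11.08 ≈ 270000 dollars.

around 270000 dollars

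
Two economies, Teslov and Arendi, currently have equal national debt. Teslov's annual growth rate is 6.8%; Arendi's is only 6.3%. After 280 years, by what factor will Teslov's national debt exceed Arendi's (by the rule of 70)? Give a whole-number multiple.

Teslov pulls ahead at 0.5 pp per year, so the ratio doubles every 70/0.5 ≈ 140.00 years.
In 280 years that's 2.00 doublings: 2^2.00 ≈ 4.

roughly 4 times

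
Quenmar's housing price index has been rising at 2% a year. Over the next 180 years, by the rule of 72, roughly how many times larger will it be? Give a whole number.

roughly 32 times

At 2% one doubling takes ≈ 36.00 years; 180 years is 5 of them, so ×32.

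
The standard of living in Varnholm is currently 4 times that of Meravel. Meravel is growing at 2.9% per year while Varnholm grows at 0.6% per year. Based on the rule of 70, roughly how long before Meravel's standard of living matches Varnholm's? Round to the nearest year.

≈ 61 years

What matters is the difference: 2.3 pp.
Rule of 70 on the gap: the ratio halves every 70/2.3 ≈ 30.43 years.
A 4 times gap closes after 2 halvings: 2 × 30.43 ≈ 61 years.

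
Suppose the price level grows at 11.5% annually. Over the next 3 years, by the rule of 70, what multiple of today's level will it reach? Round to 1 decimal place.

roughly 1.4 times

Doubling time ≈ 70/11.5 = 6.09 years.
3 years / 6.09 ≈ 0.49 doublings → factor 2^0.49 ≈ 1.4.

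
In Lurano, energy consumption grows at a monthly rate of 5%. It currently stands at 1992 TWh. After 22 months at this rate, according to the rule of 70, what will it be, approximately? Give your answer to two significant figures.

≈ 5900 TWh

Doubling time ≈ 70/5 = 14.00 months.
22 months is 22/14.00 ≈ 1.57 doublings, a factor of 2^1.57 ≈ 2.97.
1992 × 2.97 ≈ 5900 TWh.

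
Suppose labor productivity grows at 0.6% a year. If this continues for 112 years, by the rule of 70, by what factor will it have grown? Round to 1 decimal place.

Doubling time ≈ 70/0.6 = 116.67 years.
112 years / 116.67 ≈ 0.96 doublings → factor 2^0.96 ≈ 1.9.

≈ 1.9 times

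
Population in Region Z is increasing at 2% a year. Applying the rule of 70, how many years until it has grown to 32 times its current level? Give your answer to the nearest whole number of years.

175 years

Doubling time ≈ 70/2 = 35.00 years.
Getting to 32× needs 5 doublings: 5 × 35.00 ≈ 175 years.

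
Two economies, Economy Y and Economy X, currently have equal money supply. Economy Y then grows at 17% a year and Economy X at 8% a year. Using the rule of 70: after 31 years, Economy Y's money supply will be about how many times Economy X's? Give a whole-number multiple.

approximately 16 times

Rate gap = 17% − 8% = 9 points.
The ratio doubles every 70/9 ≈ 7.78 years.
31/7.78 ≈ 3.98 doublings → ratio ≈ 2^3.98 ≈ 16.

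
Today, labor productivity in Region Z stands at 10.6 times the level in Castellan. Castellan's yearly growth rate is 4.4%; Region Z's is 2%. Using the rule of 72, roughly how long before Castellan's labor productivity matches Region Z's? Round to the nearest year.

The growth-rate gap is 4.4% − 2% = 2.4 percentage points.
So the ratio between them halves every 72/2.4 ≈ 30.00 years.
A 10.6 times gap takes log₂(10.6) ≈ 3.41 halvings to close: 3.41 × 30.00 ≈ 102 years.

roughly 102 years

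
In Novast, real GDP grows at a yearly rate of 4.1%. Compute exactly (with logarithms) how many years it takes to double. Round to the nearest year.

17 years

t = ln(2) / ln(1 + 0.041) = 0.6931 / 0.040182 ≈ 17.25.
≈ 17 years.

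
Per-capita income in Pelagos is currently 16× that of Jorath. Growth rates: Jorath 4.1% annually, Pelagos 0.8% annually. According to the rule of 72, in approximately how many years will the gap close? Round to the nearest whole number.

around 87 years

What matters is the difference: 3.3 pp.
Rule of 72 on the gap: the ratio halves every 72/3.3 ≈ 21.82 years.
A 16× gap closes after 4 halvings: 4 × 21.82 ≈ 87 years.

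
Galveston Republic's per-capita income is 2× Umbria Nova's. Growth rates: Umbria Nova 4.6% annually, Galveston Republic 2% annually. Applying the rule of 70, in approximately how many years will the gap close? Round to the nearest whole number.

The growth-rate gap is 4.6% − 2% = 2.6 percentage points.
So the ratio between them halves every 70/2.6 ≈ 26.92 years.
A 2× gap closes after 1 halving: 1 × 26.92 ≈ 27 years.

about 27 years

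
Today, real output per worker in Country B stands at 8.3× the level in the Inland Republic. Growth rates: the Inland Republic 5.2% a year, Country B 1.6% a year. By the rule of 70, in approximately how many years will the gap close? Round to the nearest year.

What matters is the difference: 3.6 pp.
Rule of 70 on the gap: the ratio halves every 70/3.6 ≈ 19.44 years.
An 8.3× gap takes log₂(8.3) ≈ 3.05 halvings to close: 3.05 × 19.44 ≈ 59 years.

approximately 59 years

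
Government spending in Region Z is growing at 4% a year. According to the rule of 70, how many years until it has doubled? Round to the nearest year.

18 years

70/4 ≈ 17.50, so it doubles roughly every 18 years.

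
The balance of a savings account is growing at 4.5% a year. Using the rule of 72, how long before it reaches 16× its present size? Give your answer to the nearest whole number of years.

roughly 64 years

Doubling time ≈ 72/4.5 = 16.00 years.
16 = 2^4, so 4 doublings → 64 years.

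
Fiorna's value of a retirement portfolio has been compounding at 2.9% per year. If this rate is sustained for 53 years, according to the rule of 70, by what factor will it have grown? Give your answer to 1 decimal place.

Doubles every ≈ 24.14 years (70/2.9).
53 years is 2.20 doublings; 2^2.20 ≈ 4.6×.

≈ 4.6 times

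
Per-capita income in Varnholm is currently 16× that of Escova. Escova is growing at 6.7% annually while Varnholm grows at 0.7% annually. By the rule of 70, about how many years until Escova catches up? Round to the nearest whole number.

around 47 years

What matters is the difference: 6 pp.
Rule of 70 on the gap: the ratio halves every 70/6 ≈ 11.67 years.
A 16× gap closes after 4 halvings: 4 × 11.67 ≈ 47 years.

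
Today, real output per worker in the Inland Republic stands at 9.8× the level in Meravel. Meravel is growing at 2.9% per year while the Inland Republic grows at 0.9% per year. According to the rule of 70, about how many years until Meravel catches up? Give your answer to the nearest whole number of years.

What matters is the difference: 2 pp.
Rule of 70 on the gap: the ratio halves every 70/2 ≈ 35.00 years.
A 9.8× gap takes log₂(9.8) ≈ 3.29 halvings to close: 3.29 × 35.00 ≈ 115 years.

approximately 115 years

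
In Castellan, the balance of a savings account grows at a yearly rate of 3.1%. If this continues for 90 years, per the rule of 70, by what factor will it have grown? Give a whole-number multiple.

Doubling time ≈ 70/3.1 = 22.58 years.
90/22.58 ≈ 4 doublings, so about 2^4 = 16×.

roughly 16 times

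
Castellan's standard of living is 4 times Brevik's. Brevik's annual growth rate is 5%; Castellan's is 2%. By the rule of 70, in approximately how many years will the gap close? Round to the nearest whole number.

≈ 47 years

What matters is the difference: 3 pp.
Rule of 70 on the gap: the ratio halves every 70/3 ≈ 23.33 years.
A 4 times gap closes after 2 halvings: 2 × 23.33 ≈ 47 years.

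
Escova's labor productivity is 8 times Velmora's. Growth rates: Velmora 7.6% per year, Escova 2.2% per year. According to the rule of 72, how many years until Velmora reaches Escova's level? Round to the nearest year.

The growth-rate gap is 7.6% − 2.2% = 5.4 percentage points.
So the ratio between them halves every 72/5.4 ≈ 13.33 years.
An 8 times gap closes after 3 halvings: 3 × 13.33 ≈ 40 years.

about 40 years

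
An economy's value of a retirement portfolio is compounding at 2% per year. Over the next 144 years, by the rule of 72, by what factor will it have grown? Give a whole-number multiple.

At 2% one doubling takes ≈ 36.00 years; 144 years is 4 of them, so ×16.

roughly 16 times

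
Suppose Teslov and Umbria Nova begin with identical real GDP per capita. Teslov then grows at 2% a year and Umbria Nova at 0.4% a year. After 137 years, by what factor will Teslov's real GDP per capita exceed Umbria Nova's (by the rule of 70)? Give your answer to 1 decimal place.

≈ 8.8 times

Teslov pulls ahead at 1.6 pp per year, so the ratio doubles every 70/1.6 ≈ 43.75 years.
In 137 years that's 3.13 doublings: 2^3.13 ≈ 8.8.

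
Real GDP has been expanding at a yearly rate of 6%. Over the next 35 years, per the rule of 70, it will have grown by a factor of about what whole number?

Doubling time ≈ 70/6 = 11.67 years.
35/11.67 ≈ 3 doublings, so about 2^3 = 8×.

8 times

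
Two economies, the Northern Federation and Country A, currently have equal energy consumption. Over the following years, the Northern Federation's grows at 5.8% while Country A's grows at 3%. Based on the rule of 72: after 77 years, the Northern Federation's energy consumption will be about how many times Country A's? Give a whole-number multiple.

approximately 8 times

Rate gap = 5.8% − 3% = 2.8 points.
The ratio doubles every 72/2.8 ≈ 25.71 years.
77/25.71 ≈ 2.99 doublings → ratio ≈ 2^2.99 ≈ 8.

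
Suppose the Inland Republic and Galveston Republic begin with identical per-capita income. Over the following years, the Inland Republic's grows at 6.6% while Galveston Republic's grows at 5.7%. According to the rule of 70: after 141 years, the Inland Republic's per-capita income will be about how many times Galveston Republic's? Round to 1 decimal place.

3.5 times

the Inland Republic pulls ahead at 0.9 pp per year, so the ratio doubles every 70/0.9 ≈ 77.78 years.
In 141 years that's 1.81 doublings: 2^1.81 ≈ 3.5.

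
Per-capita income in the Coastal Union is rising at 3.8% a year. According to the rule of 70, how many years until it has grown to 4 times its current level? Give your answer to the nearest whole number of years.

about 37 years

At 3.8% it doubles every 70/3.8 ≈ 18.42 years.
4 = 2^2, so 2 doublings → 37 years.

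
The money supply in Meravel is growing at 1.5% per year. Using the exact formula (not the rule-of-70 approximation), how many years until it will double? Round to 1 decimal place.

46.6 years

t = ln(2) / ln(1 + 0.015) = 0.6931 / 0.014889 ≈ 46.55.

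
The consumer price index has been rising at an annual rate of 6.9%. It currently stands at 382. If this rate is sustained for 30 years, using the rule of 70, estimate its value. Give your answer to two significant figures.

approximately 3000

It doubles every 70/6.9 ≈ 10.14 years, so 30 years is 2.96 doublings.
2^2.96 ≈ 7.78; 382 × 7.78 ≈ 3000.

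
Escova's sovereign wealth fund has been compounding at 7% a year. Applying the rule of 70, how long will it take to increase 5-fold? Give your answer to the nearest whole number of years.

approximately 23 years

Doubling time ≈ 70/7 = 10.00 years.
5× is log₂ 5 ≈ 2.32 doublings, so ≈ 2.32 × 10.00 = 23 years.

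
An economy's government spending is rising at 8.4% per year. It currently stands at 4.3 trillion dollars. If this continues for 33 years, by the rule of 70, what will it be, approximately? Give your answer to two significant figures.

Doubling time ≈ 70/8.4 = 8.33 years.
33 years is 33/8.33 ≈ 3.96 doublings, a factor of 2^3.96 ≈ 15.56.
4.3 × 15.56 ≈ 67 trillion dollars.

67 trillion dollars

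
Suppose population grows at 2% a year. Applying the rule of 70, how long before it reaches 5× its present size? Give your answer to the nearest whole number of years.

approximately 81 years

One doubling takes 70/2 = 35.00 years.
5× is log₂ 5 ≈ 2.32 doublings, so ≈ 2.32 × 35.00 = 81 years.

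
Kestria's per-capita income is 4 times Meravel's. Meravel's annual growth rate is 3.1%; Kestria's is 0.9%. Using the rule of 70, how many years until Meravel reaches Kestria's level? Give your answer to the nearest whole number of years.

64 years

Meravel gains on Kestria at 3.1% − 0.9% = 2.2 points a year.
At that relative rate the gap halves every 70/2.2 ≈ 31.82 years.
A 4 times gap closes after 2 halvings: 2 × 31.82 ≈ 64 years.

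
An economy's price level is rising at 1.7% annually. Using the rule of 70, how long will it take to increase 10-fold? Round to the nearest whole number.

roughly 137 years

At 1.7% it doubles every 70/1.7 ≈ 41.18 years.
Reaching 10× takes log₂(10) ≈ 3.32 doublings.
3.32 × 41.18 ≈ 137 years.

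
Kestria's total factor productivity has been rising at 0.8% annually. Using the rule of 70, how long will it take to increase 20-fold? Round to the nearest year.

roughly 378 years

Doubling time ≈ 70/0.8 = 87.50 years.
Reaching 20× takes log₂(20) ≈ 4.32 doublings.
4.32 × 87.50 ≈ 378 years.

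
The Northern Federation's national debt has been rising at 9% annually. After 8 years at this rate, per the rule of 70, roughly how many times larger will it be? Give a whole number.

Doubling time ≈ 70/9 = 7.78 years.
8/7.78 ≈ 1 doubling, so about 2^1 = 2×.

about 2 times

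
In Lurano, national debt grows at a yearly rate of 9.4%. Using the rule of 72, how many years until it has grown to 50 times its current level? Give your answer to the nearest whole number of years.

One doubling takes 72/9.4 = 7.66 years.
50× is log₂ 50 ≈ 5.64 doublings, so ≈ 5.64 × 7.66 = 43 years.

≈ 43 years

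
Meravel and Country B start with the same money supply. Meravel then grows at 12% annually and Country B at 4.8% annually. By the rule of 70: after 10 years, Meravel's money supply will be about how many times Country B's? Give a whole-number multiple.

Rate gap = 12% − 4.8% = 7.2 points.
The ratio doubles every 70/7.2 ≈ 9.72 years.
10/9.72 ≈ 1.03 doublings → ratio ≈ 2^1.03 ≈ 2.

≈ 2 times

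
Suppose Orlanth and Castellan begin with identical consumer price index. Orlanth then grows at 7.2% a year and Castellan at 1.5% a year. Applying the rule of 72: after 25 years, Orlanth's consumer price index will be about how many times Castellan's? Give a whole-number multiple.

approximately 4 times

Only the 5.7-point difference matters.
72/5.7 ≈ 12.63 years per doubling of the ratio; 25 years gives 1.98 doublings, so ≈ 4×.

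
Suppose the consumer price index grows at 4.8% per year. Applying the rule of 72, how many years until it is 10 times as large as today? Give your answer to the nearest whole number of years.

One doubling takes 72/4.8 = 15.00 years.
10× is log₂ 10 ≈ 3.32 doublings, so ≈ 3.32 × 15.00 = 50 years.

approximately 50 years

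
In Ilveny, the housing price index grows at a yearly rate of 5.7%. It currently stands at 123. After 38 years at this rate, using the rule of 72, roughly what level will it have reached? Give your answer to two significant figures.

around 990

It doubles every 72/5.7 ≈ 12.63 years, so 38 years is 3.01 doublings.
2^3.01 ≈ 8.06; 123 × 8.06 ≈ 990.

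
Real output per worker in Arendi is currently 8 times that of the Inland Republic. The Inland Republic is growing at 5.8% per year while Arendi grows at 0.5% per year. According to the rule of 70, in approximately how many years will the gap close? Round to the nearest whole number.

What matters is the difference: 5.3 pp.
Rule of 70 on the gap: the ratio halves every 70/5.3 ≈ 13.21 years.
An 8 times gap closes after 3 halvings: 3 × 13.21 ≈ 40 years.

roughly 40 years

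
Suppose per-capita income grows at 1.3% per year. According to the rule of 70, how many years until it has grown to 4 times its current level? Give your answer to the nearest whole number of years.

One doubling takes 70/1.3 = 53.85 years.
4× is 2 doublings, so 2 × 53.85 ≈ 108 years.

108 years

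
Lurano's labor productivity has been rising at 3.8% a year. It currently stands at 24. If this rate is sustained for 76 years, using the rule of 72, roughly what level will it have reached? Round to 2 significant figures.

Doubling time ≈ 72/3.8 = 18.95 years.
76 years is 76/18.95 ≈ 4.01 doublings, a factor of 2^4.01 ≈ 16.11.
24 × 16.11 ≈ 390.

≈ 390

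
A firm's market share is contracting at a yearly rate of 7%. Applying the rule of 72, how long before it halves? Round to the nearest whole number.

around 10 years

Falling at 7%, it halves about every 72/7 = 10.29 years.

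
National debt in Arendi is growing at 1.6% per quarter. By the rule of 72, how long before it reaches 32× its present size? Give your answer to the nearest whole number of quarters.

Doubling time ≈ 72/1.6 = 45.00 quarters.
Getting to 32× needs 5 doublings: 5 × 45.00 ≈ 225 quarters.

approximately 225 quarters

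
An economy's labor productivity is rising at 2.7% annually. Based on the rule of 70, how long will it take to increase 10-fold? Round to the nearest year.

At 2.7% it doubles every 70/2.7 ≈ 25.93 years.
10× is log₂ 10 ≈ 3.32 doublings, so ≈ 3.32 × 25.93 = 86 years.

around 86 years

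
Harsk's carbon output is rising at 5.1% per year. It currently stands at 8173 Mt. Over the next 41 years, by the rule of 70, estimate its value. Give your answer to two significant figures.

Doubling time ≈ 70/5.1 = 13.73 years.
41 years is 41/13.73 ≈ 2.99 doublings, a factor of 2^2.99 ≈ 7.94.
8173 × 7.94 ≈ 65000 Mt.

≈ 65000 Mt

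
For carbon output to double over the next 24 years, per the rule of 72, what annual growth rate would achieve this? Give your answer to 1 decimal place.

about 3.0%

72 / 24 ≈ 3.00, so about 3.0% a year.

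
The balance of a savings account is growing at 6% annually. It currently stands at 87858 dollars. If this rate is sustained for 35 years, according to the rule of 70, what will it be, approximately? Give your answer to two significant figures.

It doubles every 70/6 ≈ 11.67 years, so 35 years is 3.00 doublings.
2^3.00 ≈ 8.00; 87858 × 8.00 ≈ 700000 dollars.

≈ 700000 dollars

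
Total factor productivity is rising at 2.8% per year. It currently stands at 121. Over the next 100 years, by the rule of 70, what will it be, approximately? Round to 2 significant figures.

roughly 1900

Doubling time ≈ 70/2.8 = 25.00 years.
100 years is 100/25.00 ≈ 4.00 doublings, a factor of 2^4.00 ≈ 16.00.
121 × 16.00 ≈ 1900.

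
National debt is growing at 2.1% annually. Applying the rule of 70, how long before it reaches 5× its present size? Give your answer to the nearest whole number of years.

Doubling time ≈ 70/2.1 = 33.33 years.
5× is log₂ 5 ≈ 2.32 doublings, so ≈ 2.32 × 33.33 = 77 years.

around 77 years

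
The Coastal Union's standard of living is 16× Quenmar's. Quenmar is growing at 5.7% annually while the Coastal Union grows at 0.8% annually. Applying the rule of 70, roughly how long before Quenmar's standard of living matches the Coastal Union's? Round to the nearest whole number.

about 57 years

The growth-rate gap is 5.7% − 0.8% = 4.9 percentage points.
So the ratio between them halves every 70/4.9 ≈ 14.29 years.
A 16× gap closes after 4 halvings: 4 × 14.29 ≈ 57 years.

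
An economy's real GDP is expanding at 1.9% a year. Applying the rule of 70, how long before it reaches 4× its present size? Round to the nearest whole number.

Doubling time ≈ 70/1.9 = 36.84 years.
4× is 2 doublings, so 2 × 36.84 ≈ 74 years.

74 years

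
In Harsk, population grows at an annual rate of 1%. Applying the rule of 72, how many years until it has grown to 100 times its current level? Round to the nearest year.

around 478 years

One doubling takes 72/1 = 72.00 years.
100× is log₂ 100 ≈ 6.64 doublings, so ≈ 6.64 × 72.00 = 478 years.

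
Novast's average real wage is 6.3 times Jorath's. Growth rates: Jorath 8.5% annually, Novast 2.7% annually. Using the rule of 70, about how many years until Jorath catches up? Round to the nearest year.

What matters is the difference: 5.8 pp.
Rule of 70 on the gap: the ratio halves every 70/5.8 ≈ 12.07 years.
A 6.3 times gap takes log₂(6.3) ≈ 2.66 halvings to close: 2.66 × 12.07 ≈ 32 years.

approximately 32 years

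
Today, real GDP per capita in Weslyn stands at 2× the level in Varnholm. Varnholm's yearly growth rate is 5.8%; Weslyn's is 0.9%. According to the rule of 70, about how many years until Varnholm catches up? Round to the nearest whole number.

approximately 14 years

What matters is the difference: 4.9 pp.
Rule of 70 on the gap: the ratio halves every 70/4.9 ≈ 14.29 years.
A 2× gap closes after 1 halving: 1 × 14.29 ≈ 14 years.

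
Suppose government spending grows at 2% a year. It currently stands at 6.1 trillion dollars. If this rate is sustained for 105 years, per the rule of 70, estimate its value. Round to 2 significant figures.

≈ 49 trillion dollars

Doubling time ≈ 70/2 = 35.00 years.
105 years is 105/35.00 ≈ 3.00 doublings, a factor of 2^3.00 ≈ 8.00.
6.1 × 8.00 ≈ 49 trillion dollars.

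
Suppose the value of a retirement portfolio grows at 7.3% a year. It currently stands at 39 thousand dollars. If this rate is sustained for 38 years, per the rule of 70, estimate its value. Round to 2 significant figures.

Doubling time ≈ 70/7.3 = 9.59 years.
38 years is 38/9.59 ≈ 3.96 doublings, a factor of 2^3.96 ≈ 15.56.
39 × 15.56 ≈ 610 thousand dollars.

≈ 610 thousand dollars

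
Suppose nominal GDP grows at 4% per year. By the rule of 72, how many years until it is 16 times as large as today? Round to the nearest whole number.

about 72 years

At 4% it doubles every 72/4 ≈ 18.00 years.
16 = 2^4, so 4 doublings → 72 years.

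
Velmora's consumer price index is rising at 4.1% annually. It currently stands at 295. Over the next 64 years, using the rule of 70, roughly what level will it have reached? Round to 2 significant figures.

about 4000

It doubles every 70/4.1 ≈ 17.07 years, so 64 years is 3.75 doublings.
2^3.75 ≈ 13.45; 295 × 13.45 ≈ 4000.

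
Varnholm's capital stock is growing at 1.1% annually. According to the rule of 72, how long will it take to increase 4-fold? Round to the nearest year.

approximately 131 years

Doubling time ≈ 72/1.1 = 65.45 years.
4× is 2 doublings, so 2 × 65.45 ≈ 131 years.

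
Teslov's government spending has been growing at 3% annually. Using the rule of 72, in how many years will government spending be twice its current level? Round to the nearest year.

roughly 24 years

Doubling time ≈ 72 / 3 = 24.00 years.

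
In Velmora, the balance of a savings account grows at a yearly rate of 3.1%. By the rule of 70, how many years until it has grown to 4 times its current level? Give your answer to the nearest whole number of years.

roughly 45 years

Doubling time ≈ 70/3.1 = 22.58 years.
4 = 2^2, so 2 doublings → 45 years.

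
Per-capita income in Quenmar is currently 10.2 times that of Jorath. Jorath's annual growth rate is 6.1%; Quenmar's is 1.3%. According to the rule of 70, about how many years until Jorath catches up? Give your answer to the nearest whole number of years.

The growth-rate gap is 6.1% − 1.3% = 4.8 percentage points.
So the ratio between them halves every 70/4.8 ≈ 14.58 years.
A 10.2 times gap takes log₂(10.2) ≈ 3.35 halvings to close: 3.35 × 14.58 ≈ 49 years.

49 years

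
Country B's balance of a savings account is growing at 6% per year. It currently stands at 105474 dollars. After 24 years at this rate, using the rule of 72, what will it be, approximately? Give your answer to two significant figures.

approximately 420000 dollars

Doubling time ≈ 72/6 = 12.00 years.
24 years is 24/12.00 ≈ 2.00 doublings, a factor of 2^2.00 ≈ 4.00.
105474 × 4.00 ≈ 420000 dollars.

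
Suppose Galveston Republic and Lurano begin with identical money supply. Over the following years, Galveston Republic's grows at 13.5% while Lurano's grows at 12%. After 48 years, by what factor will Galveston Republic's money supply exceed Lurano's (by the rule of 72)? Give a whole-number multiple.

roughly 2 times

Rate gap = 13.5% − 12% = 1.5 points.
The ratio doubles every 72/1.5 ≈ 48.00 years.
48/48.00 ≈ 1.00 doublings → ratio ≈ 2^1.00 ≈ 2.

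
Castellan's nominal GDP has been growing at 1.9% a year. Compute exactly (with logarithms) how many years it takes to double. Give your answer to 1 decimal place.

t = ln(2) / ln(1 + 0.019) = 0.6931 / 0.018822 ≈ 36.82.

36.8 years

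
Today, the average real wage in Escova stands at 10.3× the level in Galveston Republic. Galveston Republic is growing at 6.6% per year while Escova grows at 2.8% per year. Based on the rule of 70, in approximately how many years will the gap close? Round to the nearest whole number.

62 years

What matters is the difference: 3.8 pp.
Rule of 70 on the gap: the ratio halves every 70/3.8 ≈ 18.42 years.
A 10.3× gap takes log₂(10.3) ≈ 3.36 halvings to close: 3.36 × 18.42 ≈ 62 years.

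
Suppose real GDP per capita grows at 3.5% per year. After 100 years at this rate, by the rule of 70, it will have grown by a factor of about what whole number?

approximately 32 times

70/3.5 ≈ 20.00 years per doubling.
100 years fits 5 doublings: 2^5 = 32.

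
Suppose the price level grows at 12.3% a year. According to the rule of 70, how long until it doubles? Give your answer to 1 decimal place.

around 5.7 years

Doubling time ≈ 70 / 12.3 = 5.69 years.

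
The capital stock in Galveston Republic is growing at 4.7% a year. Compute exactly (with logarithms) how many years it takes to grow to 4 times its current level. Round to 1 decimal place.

30.2 years

t = ln(4) / ln(1 + 0.047) = 1.3863 / 0.045929 ≈ 30.18.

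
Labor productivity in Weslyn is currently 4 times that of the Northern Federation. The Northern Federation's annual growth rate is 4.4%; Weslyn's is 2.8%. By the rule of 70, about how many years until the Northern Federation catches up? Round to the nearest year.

88 years

What matters is the difference: 1.6 pp.
Rule of 70 on the gap: the ratio halves every 70/1.6 ≈ 43.75 years.
A 4 times gap closes after 2 halvings: 2 × 43.75 ≈ 88 years.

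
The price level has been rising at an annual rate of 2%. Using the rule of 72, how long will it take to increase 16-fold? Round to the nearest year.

One doubling takes 72/2 = 36.00 years.
Getting to 16× needs 4 doublings: 4 × 36.00 ≈ 144 years.

144 years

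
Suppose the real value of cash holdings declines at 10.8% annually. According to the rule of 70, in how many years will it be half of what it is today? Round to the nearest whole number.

Halving time ≈ 70 / 10.8 = 6.48 → 6 years.

approximately 6 years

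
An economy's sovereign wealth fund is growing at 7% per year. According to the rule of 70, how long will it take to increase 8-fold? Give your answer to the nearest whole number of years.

At 7% it doubles every 70/7 ≈ 10.00 years.
8× is 3 doublings, so 3 × 10.00 ≈ 30 years.

about 30 years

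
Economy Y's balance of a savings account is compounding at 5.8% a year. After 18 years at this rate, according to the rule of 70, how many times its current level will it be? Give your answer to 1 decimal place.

Doubles every ≈ 12.07 years (70/5.8).
18 years is 1.49 doublings; 2^1.49 ≈ 2.8×.

about 2.8 times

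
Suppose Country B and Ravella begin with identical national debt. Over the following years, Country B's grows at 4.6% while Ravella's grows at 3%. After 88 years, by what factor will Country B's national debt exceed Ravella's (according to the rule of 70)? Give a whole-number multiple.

≈ 4 times

Country B pulls ahead at 1.6 pp per year, so the ratio doubles every 70/1.6 ≈ 43.75 years.
In 88 years that's 2.01 doublings: 2^2.01 ≈ 4.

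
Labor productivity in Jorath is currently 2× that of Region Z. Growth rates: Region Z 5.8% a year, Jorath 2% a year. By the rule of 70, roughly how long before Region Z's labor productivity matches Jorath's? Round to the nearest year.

around 18 years

The growth-rate gap is 5.8% − 2% = 3.8 percentage points.
So the ratio between them halves every 70/3.8 ≈ 18.42 years.
A 2× gap closes after 1 halving: 1 × 18.42 ≈ 18 years.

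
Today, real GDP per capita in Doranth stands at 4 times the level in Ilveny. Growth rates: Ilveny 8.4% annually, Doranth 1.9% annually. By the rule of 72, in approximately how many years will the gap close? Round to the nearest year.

about 22 years

What matters is the difference: 6.5 pp.
Rule of 72 on the gap: the ratio halves every 72/6.5 ≈ 11.08 years.
A 4 times gap closes after 2 halvings: 2 × 11.08 ≈ 22 years.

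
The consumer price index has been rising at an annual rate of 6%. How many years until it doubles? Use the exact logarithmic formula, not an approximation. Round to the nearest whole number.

12 years

t = ln(2) / ln(1 + 0.06) = 0.6931 / 0.058269 ≈ 11.89.
≈ 12 years.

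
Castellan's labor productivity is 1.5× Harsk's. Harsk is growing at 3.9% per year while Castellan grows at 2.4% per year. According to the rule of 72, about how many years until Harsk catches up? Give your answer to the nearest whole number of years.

What matters is the difference: 1.5 pp.
Rule of 72 on the gap: the ratio halves every 72/1.5 ≈ 48.00 years.
A 1.5× gap takes log₂(1.5) ≈ 0.58 halvings to close: 0.58 × 48.00 ≈ 28 years.

about 28 years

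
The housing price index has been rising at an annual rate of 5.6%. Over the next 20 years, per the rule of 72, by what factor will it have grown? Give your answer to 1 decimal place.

Doubling time ≈ 72/5.6 = 12.86 years.
20 years / 12.86 ≈ 1.56 doublings → factor 2^1.56 ≈ 2.9.

about 2.9 times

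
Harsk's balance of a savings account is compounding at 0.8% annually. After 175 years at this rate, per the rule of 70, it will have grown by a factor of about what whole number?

Doubling time ≈ 70/0.8 = 87.50 years.
175/87.50 ≈ 2 doublings, so about 2^2 = 4×.

about 4 times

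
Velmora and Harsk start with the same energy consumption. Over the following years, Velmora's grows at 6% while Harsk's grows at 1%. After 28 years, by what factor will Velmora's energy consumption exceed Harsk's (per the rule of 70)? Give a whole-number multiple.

Velmora pulls ahead at 5 pp per year, so the ratio doubles every 70/5 ≈ 14.00 years.
In 28 years that's 2.00 doublings: 2^2.00 ≈ 4.

approximately 4 times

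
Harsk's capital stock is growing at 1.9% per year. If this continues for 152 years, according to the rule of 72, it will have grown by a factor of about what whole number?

At 1.9% one doubling takes ≈ 37.89 years; 152 years is 4 of them, so ×16.

approximately 16 times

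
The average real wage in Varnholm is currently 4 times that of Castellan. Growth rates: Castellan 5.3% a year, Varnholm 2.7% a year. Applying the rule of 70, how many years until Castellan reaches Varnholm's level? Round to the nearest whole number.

≈ 54 years

What matters is the difference: 2.6 pp.
Rule of 70 on the gap: the ratio halves every 70/2.6 ≈ 26.92 years.
A 4 times gap closes after 2 halvings: 2 × 26.92 ≈ 54 years.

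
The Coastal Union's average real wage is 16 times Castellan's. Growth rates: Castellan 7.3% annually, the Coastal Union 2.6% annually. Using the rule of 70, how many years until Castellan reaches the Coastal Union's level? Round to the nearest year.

The growth-rate gap is 7.3% − 2.6% = 4.7 percentage points.
So the ratio between them halves every 70/4.7 ≈ 14.89 years.
A 16 times gap closes after 4 halvings: 4 × 14.89 ≈ 60 years.

60 years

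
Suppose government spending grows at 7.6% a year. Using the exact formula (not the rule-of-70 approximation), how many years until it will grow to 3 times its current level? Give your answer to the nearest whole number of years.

15 years

t = ln(3) / ln(1 + 0.076) = 1.0986 / 0.073250 ≈ 15.00.
≈ 15 years.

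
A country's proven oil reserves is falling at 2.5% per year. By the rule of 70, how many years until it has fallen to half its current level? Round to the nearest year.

≈ 28 years

Falling at 2.5%, it halves about every 70/2.5 = 28.00 years.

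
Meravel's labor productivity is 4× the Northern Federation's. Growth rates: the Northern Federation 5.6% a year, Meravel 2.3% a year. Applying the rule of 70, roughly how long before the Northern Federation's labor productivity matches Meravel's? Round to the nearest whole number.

the Northern Federation gains on Meravel at 5.6% − 2.3% = 3.3 points a year.
At that relative rate the gap halves every 70/3.3 ≈ 21.21 years.
A 4× gap closes after 2 halvings: 2 × 21.21 ≈ 42 years.

around 42 years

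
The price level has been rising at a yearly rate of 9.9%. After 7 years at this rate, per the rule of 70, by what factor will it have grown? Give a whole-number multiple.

Doubling time ≈ 70/9.9 = 7.07 years.
7/7.07 ≈ 1 doubling, so about 2^1 = 2×.

around 2 times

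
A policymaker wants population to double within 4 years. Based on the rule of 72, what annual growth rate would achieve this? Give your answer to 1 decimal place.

72 / 4 ≈ 18.00, so about 18.0% a year.

18.0%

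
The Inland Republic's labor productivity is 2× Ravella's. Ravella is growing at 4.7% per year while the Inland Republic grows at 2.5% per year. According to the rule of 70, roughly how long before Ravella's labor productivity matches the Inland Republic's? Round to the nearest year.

The growth-rate gap is 4.7% − 2.5% = 2.2 percentage points.
So the ratio between them halves every 70/2.2 ≈ 31.82 years.
A 2× gap closes after 1 halving: 1 × 31.82 ≈ 32 years.

about 32 years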